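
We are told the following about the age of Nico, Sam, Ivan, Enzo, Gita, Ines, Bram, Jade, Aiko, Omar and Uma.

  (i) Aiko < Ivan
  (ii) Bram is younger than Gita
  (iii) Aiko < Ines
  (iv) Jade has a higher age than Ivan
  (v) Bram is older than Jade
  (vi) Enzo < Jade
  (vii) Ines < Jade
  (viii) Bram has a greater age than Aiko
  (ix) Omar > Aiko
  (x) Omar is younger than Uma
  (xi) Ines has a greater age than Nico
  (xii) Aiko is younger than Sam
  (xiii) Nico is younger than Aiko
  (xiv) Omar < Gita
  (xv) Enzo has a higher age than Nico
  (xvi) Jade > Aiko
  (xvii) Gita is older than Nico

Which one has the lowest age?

Nico

Enzo is not least since Nico < Enzo; Aiko is not least since Nico < Aiko; Ines is not least since Nico < Ines; Omar is not least since Aiko < Omar; Ivan is not least since Aiko < Ivan; Jade is not least since Aiko < Jade; Bram is not least since Aiko < Bram; Sam is not least since Aiko < Sam; Gita is not least since Omar < Gita; Uma is not least since Omar < Uma.
Only Nico has nothing below it, so Nico is the lowest age.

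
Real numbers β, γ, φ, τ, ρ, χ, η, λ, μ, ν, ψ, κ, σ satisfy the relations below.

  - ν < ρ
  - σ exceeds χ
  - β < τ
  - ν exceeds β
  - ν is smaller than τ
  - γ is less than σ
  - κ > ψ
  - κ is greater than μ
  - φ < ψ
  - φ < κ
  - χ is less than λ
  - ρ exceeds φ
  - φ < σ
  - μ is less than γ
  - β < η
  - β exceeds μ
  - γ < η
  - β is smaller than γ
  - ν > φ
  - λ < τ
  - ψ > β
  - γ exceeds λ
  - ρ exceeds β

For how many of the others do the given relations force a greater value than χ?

5

The elements the relations force above χ are λ, γ, η, σ, τ — no chain reaches any other.
That is 5.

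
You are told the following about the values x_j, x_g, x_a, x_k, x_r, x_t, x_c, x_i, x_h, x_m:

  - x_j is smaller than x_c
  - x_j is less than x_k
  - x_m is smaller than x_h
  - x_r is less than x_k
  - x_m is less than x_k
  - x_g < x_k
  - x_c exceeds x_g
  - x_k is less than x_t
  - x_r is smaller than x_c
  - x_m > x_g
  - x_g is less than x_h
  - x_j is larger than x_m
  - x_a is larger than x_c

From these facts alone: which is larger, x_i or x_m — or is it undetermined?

undetermined

Following every chain through x_i: nothing is chained to x_i.
x_m is not reached, and no chain runs the other way from x_m to x_i.
So the given relations leave the order of x_i and x_m undetermined.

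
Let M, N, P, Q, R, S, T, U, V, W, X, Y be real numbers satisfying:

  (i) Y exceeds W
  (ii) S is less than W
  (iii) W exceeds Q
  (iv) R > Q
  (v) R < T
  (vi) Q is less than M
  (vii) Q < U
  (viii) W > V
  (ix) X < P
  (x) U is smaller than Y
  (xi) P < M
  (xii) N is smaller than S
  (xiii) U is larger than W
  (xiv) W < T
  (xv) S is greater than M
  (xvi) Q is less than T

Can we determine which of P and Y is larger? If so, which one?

P < M < S < W < U < Y, by transitivity through M, S, W, U.
So Y is larger.

Y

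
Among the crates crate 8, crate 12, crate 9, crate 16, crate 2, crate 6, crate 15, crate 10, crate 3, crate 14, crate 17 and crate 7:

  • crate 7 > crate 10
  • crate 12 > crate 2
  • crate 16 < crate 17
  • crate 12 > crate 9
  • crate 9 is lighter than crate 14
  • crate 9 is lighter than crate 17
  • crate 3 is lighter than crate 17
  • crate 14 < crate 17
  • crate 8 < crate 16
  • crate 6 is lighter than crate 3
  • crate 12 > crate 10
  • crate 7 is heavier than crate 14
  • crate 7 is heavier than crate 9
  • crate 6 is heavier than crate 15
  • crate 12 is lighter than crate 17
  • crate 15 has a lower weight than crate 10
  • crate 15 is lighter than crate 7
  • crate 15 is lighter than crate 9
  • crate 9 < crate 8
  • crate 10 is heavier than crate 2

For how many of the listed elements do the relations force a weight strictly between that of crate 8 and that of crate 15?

1

Chaining upward from crate 15 reaches: crate 6, crate 9, crate 14, crate 3, crate 10, crate 12, crate 16, crate 17, crate 7.
Chaining downward from crate 8 reaches: crate 9.
Strictly between crate 15 and crate 8 are those in both lists: crate 9 — 1 element.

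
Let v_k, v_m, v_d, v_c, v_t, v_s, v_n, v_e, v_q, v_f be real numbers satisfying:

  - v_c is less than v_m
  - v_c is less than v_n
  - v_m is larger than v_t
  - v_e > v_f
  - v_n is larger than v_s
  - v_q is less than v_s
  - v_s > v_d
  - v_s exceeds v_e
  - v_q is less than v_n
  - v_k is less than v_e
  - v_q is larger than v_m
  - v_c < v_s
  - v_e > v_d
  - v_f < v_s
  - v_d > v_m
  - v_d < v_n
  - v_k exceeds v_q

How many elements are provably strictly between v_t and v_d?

Chaining upward from v_t reaches: v_m, v_q, v_k, v_e, v_s, v_n.
Chaining downward from v_d reaches: v_c, v_m.
Strictly between v_t and v_d are those in both lists: v_m — 1 element.

1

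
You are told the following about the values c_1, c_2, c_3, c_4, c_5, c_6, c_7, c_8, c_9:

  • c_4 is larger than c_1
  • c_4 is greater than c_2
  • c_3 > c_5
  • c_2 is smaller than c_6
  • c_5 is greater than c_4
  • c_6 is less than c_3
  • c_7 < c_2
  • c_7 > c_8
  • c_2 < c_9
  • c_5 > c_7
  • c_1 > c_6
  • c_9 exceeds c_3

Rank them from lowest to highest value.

c_8 < c_7 < c_2 < c_6 < c_1 < c_4 < c_5 < c_3 < c_9

The consecutive links are each given: c_8 < c_7; c_7 < c_2; c_2 < c_6; c_6 < c_1; c_1 < c_4; c_4 < c_5; c_5 < c_3; c_3 < c_9.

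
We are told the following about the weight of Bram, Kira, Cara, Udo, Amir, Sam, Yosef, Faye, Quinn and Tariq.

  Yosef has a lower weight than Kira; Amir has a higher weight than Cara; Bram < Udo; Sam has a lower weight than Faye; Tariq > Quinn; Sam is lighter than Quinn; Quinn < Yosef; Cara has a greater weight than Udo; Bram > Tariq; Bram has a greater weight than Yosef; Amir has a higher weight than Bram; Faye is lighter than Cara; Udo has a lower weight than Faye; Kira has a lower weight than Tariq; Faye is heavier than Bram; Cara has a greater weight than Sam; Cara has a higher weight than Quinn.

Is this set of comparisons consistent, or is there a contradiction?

consistent

Every relation is compatible with Sam < Quinn < Yosef < Kira < Tariq < Bram < Udo < Faye < Cara < Amir; the set is consistent.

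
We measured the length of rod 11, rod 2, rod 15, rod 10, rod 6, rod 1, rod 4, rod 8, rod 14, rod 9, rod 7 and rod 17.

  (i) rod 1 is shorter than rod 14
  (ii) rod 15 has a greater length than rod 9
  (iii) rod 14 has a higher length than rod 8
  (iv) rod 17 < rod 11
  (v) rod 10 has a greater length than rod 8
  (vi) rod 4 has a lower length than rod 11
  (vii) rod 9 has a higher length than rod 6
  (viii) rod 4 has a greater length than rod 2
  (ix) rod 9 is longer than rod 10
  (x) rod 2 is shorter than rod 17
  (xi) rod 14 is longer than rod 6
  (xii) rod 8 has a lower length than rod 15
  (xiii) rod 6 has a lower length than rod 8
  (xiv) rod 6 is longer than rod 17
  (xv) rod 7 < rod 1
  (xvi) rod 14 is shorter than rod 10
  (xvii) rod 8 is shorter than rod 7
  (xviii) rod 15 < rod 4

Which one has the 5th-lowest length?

rod 7

Chaining the given pairs: rod 2 < rod 17 < rod 6 < rod 8 < rod 7 < rod 1 < rod 14 < rod 10 < rod 9 < rod 15 < rod 4 < rod 11.
The 5th smallest is rod 7.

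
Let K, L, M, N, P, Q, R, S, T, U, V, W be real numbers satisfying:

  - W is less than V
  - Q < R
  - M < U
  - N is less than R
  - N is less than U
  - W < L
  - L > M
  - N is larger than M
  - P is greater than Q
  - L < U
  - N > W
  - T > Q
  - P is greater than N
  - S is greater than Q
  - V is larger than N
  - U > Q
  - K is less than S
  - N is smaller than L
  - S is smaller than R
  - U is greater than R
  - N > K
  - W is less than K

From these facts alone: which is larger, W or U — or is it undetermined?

U

Chaining the given relations: W < K < N < R < U.
So U is larger.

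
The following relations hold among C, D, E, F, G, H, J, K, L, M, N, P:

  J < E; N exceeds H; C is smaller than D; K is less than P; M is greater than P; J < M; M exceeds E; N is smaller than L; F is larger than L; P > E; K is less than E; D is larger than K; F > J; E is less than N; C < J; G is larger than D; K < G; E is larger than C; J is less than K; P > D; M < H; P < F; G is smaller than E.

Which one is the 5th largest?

The consecutive relations fix a unique order: C < J < K < D < G < E < P < M < H < N < L < F.
The 5th largest is M.

M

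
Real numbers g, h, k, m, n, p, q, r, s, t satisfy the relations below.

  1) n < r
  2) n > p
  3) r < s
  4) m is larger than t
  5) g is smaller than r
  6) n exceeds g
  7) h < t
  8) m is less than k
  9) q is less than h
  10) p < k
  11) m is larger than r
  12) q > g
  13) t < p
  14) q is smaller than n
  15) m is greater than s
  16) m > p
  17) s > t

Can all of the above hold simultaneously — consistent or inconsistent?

Every relation is compatible with g < q < h < t < p < n < r < s < m < k; the set is consistent.

consistent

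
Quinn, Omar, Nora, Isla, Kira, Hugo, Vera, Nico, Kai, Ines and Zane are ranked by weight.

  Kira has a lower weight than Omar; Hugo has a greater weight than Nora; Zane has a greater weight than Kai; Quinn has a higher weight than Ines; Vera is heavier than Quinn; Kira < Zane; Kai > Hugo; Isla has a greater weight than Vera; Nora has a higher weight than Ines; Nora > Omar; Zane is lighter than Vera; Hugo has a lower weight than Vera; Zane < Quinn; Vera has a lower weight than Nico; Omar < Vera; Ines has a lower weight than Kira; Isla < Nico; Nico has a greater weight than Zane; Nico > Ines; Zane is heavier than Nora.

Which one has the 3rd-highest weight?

Piecing the relations together gives one ordering: Ines < Kira < Omar < Nora < Hugo < Kai < Zane < Quinn < Vera < Isla < Nico.
Counting 3 from the largest end gives Vera.

Vera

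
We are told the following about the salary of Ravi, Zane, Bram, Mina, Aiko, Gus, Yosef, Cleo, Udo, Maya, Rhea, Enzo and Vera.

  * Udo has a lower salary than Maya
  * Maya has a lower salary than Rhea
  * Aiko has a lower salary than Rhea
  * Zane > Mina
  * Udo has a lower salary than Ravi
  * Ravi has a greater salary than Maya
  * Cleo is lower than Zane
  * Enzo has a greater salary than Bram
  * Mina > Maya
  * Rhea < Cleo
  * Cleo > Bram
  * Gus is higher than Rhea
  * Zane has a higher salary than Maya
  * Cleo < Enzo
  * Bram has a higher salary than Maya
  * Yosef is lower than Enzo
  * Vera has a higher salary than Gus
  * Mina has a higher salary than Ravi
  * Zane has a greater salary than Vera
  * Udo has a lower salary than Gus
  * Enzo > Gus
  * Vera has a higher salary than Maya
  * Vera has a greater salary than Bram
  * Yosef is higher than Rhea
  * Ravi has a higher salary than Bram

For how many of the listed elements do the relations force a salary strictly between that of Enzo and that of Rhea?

3

The relations place Rhea below Enzo. An element lies strictly between them when it is forced above Rhea and also forced below Enzo.
Above Rhea: {Gus, Cleo, Vera, Zane, Yosef}. Below Enzo: {Aiko, Udo, Maya, Bram, Gus, Cleo, Yosef}.
Intersection: {Gus, Cleo, Yosef} — 3.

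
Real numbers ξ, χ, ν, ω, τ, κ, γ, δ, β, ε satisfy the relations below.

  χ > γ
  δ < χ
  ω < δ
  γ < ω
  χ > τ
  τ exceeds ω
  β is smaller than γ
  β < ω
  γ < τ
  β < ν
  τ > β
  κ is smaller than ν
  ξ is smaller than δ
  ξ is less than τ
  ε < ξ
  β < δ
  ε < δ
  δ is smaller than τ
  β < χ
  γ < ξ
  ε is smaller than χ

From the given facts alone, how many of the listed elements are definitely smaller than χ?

7

From χ the given relations immediately reach β, γ, ε, δ, τ.
From those, ξ, ω — 7 in total.
No other element is forced below χ by the given relations, so the count is 7.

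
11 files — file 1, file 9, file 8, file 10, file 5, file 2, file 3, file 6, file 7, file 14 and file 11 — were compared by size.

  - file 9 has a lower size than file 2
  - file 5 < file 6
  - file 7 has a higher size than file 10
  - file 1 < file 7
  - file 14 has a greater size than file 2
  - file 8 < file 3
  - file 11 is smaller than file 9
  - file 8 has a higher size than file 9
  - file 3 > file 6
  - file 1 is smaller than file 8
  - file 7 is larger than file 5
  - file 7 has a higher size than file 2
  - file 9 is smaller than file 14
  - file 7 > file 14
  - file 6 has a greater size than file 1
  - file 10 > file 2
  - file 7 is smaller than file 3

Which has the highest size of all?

Chaining downward from file 3: directly below it, file 6, file 8, file 7; then file 5, file 9, file 1, file 2, file 14, file 10; then file 11.
That covers every other element, and nothing is given above file 3, so file 3 is the highest size.

file 3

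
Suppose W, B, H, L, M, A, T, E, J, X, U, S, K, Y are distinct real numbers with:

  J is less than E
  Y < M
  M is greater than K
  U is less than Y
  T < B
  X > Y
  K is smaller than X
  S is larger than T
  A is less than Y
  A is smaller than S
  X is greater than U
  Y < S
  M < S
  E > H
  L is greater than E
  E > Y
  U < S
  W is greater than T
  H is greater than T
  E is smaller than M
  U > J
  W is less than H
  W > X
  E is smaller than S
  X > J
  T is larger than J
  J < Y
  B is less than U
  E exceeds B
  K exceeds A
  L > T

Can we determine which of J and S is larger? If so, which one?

S

Link the given pairs in sequence: J < T; T < B; B < U; U < Y; Y < X; X < W; W < H; H < E; E < M; M < S.
Chaining these gives J < T < B < U < Y < X < W < H < E < M < S.
So S is larger.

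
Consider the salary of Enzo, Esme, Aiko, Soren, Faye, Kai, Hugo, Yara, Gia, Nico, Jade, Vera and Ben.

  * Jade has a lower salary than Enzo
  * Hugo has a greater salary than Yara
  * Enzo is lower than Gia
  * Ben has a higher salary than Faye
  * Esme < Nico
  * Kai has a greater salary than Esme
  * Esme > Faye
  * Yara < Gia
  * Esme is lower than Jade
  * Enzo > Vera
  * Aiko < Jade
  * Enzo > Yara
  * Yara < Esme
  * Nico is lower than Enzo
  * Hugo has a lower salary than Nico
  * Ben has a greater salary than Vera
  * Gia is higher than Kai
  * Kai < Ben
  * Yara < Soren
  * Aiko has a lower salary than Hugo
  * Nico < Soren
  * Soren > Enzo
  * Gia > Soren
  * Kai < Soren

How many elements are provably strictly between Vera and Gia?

The relations place Vera below Gia. An element lies strictly between them when it is forced above Vera and also forced below Gia.
Above Vera: {Enzo, Soren, Ben}. Below Gia: {Aiko, Faye, Yara, Hugo, Esme, Jade, Kai, Nico, Enzo, Soren}.
Intersection: {Enzo, Soren} — 2.

2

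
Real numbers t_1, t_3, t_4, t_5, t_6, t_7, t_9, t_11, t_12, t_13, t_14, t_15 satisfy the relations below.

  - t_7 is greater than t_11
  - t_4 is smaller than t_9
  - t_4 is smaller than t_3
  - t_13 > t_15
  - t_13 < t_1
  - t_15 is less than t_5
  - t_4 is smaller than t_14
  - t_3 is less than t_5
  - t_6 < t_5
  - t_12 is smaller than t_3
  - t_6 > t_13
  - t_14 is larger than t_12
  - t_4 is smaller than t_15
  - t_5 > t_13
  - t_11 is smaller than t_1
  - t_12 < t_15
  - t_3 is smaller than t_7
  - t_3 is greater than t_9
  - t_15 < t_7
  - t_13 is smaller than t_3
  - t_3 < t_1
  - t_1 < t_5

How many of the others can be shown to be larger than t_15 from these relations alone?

From t_15 the given relations immediately reach t_13, t_7, t_5.
From those, t_6, t_3, t_1 — 6 in total.
No other element is forced above t_15 by the given relations, so the count is 6.

6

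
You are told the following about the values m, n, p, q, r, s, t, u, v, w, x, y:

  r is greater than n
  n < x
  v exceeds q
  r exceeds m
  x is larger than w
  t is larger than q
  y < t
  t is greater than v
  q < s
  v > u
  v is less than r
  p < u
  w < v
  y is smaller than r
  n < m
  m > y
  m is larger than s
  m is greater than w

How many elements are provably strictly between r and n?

1

Chaining upward from n reaches: x, m.
Chaining downward from r reaches: p, u, w, q, v, y, s, m.
Strictly between n and r are those in both lists: m — 1 element.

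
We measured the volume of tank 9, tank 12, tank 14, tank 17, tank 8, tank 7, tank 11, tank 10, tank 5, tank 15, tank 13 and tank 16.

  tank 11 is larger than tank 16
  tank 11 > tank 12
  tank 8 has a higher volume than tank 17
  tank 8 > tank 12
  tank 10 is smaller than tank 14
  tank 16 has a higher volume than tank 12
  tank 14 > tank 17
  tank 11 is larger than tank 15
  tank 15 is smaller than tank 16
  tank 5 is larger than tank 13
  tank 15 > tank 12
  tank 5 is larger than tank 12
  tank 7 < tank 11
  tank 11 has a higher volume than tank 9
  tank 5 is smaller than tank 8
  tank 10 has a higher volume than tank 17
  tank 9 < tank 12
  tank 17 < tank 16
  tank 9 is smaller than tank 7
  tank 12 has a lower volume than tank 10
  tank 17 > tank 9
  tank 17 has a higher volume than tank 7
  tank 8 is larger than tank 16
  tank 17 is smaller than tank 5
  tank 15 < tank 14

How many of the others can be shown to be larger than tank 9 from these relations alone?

10

From tank 9 the given relations immediately reach tank 7, tank 12, tank 17, tank 11.
From those, tank 15, tank 16, tank 10, tank 14, tank 5, tank 8 — 10 in total.
Nothing else is reachable above tank 9; 10 in all.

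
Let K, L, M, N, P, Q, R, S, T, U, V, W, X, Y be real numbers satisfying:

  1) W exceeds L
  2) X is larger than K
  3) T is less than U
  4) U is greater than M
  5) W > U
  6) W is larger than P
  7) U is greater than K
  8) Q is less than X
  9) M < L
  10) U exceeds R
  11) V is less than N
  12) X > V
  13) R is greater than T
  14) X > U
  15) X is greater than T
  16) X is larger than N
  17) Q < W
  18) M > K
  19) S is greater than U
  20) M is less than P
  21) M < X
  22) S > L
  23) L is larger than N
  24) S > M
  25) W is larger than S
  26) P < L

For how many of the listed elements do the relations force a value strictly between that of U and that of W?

1

Chaining upward from U reaches: S, X.
Chaining downward from W reaches: Q, K, T, V, M, N, R, P, L, S.
Strictly between U and W are those in both lists: S — 1 element.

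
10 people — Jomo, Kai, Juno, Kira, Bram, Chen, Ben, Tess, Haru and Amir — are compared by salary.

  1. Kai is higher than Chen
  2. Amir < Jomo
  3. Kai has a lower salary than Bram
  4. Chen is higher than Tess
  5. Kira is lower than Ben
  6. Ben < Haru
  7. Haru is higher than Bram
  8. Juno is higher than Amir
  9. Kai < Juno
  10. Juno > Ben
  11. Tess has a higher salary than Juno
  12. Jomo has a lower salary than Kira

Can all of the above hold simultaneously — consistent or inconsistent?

We have Kai < Juno stated directly, yet also Juno < Tess < Chen < Kai by chaining the others — so Juno < Kai. Contradiction.

inconsistent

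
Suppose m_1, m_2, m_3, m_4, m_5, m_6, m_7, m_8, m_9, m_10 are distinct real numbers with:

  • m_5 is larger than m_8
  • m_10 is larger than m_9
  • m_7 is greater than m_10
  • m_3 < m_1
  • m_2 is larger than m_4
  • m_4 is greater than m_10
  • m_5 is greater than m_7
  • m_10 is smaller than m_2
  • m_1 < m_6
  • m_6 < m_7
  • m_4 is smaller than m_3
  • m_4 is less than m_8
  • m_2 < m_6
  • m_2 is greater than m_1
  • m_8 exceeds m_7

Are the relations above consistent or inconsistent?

consistent

The single ordering m_9 < m_10 < m_4 < m_3 < m_1 < m_2 < m_6 < m_7 < m_8 < m_5 satisfies every listed relation, so no contradiction arises.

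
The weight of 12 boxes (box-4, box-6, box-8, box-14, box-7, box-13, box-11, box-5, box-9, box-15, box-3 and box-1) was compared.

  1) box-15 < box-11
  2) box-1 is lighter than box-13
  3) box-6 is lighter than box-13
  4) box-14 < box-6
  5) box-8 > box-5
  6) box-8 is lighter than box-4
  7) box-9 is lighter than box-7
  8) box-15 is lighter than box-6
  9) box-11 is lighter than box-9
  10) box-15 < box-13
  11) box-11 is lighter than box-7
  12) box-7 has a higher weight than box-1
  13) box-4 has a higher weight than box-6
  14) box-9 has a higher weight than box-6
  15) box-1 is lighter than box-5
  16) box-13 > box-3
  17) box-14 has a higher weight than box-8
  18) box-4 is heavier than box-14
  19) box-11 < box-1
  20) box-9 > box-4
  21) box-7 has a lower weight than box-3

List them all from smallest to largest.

The consecutive links are each given: box-15 < box-11; box-11 < box-1; box-1 < box-5; box-5 < box-8; box-8 < box-14; box-14 < box-6; box-6 < box-4; box-4 < box-9; box-9 < box-7; box-7 < box-3; box-3 < box-13.

box-15 < box-11 < box-1 < box-5 < box-8 < box-14 < box-6 < box-4 < box-9 < box-7 < box-3 < box-13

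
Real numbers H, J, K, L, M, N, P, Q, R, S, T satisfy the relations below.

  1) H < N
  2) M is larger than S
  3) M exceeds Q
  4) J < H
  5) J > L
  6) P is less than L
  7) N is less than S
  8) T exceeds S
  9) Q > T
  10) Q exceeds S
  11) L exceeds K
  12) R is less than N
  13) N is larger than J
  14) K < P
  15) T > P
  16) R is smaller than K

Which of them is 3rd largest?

T

Chaining the given pairs: R < K < P < L < J < H < N < S < T < Q < M.
Counting 3 from the largest end gives T.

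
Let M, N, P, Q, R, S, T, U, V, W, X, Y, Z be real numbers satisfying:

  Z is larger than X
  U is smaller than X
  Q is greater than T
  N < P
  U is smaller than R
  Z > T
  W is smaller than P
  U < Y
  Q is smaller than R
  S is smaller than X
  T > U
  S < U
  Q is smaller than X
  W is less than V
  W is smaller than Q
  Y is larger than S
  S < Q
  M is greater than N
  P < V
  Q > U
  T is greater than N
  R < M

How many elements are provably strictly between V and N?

Chaining upward from N reaches: T, Q, P, R, X, Z, M.
Chaining downward from V reaches: W, P.
Strictly between N and V are those in both lists: P — 1 element.

1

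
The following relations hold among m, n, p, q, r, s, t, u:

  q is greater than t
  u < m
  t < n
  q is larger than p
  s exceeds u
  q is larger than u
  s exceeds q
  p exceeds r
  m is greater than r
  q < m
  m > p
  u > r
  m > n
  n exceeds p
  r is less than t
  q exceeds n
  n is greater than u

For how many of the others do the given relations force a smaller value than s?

6

From s the given relations immediately reach u, q.
From those, r, p, t, n — 6 in total.
No other element is forced below s by the given relations, so the count is 6.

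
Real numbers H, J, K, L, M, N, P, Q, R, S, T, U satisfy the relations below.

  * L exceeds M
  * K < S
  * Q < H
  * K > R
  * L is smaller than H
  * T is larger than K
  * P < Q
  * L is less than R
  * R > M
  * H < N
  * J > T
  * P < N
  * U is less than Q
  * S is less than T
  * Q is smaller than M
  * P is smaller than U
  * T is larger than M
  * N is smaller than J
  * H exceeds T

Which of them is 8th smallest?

Piecing the relations together gives one ordering: P < U < Q < M < L < R < K < S < T < H < N < J.
Counting 8 from the smallest end gives S.

S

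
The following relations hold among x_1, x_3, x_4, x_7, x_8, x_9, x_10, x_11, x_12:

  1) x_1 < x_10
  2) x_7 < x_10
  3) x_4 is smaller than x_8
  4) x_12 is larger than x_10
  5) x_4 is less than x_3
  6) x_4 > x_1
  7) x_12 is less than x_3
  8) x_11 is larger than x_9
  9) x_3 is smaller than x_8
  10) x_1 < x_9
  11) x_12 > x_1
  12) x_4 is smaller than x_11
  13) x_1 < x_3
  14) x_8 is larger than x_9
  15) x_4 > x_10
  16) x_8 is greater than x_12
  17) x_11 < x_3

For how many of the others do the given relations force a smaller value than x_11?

The elements the relations force below x_11 are x_1, x_9, x_7, x_10, x_4 — no chain reaches any other.
That is 5.

5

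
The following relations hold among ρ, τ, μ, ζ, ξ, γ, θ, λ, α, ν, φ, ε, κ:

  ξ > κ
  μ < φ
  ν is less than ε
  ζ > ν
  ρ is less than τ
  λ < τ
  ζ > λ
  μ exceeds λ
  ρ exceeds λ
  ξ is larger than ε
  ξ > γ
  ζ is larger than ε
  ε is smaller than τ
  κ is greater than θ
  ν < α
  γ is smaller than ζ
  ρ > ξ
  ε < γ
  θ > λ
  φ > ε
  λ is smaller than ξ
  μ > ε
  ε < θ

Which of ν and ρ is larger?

ν < ε < θ < κ < ξ < ρ, by transitivity through ε, θ, κ, ξ.
So ν < ρ; ρ is the larger of the two.

ρ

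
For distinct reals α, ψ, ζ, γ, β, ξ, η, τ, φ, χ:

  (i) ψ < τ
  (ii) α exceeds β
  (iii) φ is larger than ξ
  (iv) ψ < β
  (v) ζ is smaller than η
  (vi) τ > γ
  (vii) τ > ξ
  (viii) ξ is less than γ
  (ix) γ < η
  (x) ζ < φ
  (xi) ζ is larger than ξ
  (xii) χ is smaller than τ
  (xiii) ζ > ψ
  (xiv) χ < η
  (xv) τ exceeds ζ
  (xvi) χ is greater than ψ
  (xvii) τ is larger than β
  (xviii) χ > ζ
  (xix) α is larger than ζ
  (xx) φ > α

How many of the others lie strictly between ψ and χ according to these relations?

1

Chaining upward from ψ reaches: β, ζ, τ, α, η, φ.
Chaining downward from χ reaches: ξ, ζ.
Strictly between ψ and χ are those in both lists: ζ — 1 element.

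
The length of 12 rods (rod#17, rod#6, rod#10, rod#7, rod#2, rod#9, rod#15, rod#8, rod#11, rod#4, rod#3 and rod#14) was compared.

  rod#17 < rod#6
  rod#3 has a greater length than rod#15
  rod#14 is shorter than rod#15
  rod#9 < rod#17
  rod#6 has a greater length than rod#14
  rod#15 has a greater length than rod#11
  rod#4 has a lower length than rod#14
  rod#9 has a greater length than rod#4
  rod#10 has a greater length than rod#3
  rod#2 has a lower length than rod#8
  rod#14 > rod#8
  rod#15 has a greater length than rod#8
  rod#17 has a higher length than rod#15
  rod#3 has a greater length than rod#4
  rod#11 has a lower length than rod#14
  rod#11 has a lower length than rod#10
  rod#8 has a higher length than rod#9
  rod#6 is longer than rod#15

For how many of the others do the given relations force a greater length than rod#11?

The elements the relations force above rod#11 are rod#14, rod#15, rod#3, rod#10, rod#17, rod#6 — no chain reaches any other.
That is 6.

6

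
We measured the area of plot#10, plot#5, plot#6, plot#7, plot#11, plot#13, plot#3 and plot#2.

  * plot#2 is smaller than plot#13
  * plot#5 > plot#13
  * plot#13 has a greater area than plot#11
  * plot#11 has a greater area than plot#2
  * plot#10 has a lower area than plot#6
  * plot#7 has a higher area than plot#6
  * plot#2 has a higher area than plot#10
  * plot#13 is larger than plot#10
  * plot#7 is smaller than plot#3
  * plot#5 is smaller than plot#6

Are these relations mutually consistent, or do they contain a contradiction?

Every relation is compatible with plot#10 < plot#2 < plot#11 < plot#13 < plot#5 < plot#6 < plot#7 < plot#3; the set is consistent.

consistent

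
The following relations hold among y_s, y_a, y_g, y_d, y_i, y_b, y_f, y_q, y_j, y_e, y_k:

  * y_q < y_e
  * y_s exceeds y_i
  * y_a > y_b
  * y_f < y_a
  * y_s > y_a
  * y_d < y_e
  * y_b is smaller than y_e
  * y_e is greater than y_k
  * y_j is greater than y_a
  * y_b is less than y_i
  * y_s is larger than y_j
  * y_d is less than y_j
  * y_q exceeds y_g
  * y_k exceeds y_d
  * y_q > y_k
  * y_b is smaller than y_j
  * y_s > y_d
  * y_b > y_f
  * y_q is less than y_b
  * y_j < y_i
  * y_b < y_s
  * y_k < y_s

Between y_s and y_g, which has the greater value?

Link the given pairs in sequence: y_g < y_q; y_q < y_b; y_b < y_a; y_a < y_j; y_j < y_i; y_i < y_s.
Chaining these gives y_g < y_q < y_b < y_a < y_j < y_i < y_s.
So y_g < y_s; y_s is the larger of the two.

y_s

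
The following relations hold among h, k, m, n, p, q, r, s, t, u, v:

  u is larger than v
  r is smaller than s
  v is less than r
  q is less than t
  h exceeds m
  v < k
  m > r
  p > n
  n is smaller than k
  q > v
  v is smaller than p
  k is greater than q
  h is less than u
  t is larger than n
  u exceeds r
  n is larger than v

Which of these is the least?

r is not least since v < r; n is not least since v < n; m is not least since r < m; q is not least since v < q; p is not least since v < p; h is not least since m < h; s is not least since r < s; u is not least since h < u; t is not least since q < t; k is not least since q < k.
Only v has nothing below it, so v is the least.

v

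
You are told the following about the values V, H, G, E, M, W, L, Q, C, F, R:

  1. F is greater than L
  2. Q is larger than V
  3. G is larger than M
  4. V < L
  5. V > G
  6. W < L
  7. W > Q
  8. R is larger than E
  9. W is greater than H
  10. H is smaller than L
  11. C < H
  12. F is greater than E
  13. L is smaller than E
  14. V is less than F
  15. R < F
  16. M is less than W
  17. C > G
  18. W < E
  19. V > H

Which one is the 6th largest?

Q

The consecutive relations fix a unique order: M < G < C < H < V < Q < W < L < E < R < F.
Counting 6 from the largest end gives Q.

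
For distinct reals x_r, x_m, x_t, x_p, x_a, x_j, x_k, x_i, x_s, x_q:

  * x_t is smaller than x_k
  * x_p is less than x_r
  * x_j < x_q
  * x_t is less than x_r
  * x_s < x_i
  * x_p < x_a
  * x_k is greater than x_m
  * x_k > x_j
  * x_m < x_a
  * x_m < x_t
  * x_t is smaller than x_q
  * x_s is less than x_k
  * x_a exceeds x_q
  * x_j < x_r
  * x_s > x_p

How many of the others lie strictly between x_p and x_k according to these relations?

Chaining upward from x_p reaches: x_s, x_r, x_i, x_a.
Chaining downward from x_k reaches: x_m, x_s, x_t, x_j.
Strictly between x_p and x_k are those in both lists: x_s — 1 element.

1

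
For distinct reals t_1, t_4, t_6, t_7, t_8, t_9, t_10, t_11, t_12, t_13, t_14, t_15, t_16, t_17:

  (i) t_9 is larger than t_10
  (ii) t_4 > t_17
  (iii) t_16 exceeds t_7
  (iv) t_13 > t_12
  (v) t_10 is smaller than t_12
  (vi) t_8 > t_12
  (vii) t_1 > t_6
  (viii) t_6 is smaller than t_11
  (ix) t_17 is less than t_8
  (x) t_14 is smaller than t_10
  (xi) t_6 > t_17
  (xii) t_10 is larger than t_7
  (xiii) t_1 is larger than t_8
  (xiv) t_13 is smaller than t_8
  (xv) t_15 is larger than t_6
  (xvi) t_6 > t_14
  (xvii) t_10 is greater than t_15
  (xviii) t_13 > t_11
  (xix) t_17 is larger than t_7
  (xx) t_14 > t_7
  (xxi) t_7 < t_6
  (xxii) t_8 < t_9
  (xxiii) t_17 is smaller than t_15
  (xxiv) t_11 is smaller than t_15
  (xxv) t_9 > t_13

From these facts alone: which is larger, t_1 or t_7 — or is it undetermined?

t_7 < t_14 and t_14 < t_6 give t_7 < t_6.
Then t_6 < t_11 extends the chain to t_11.
With t_11 < t_15: t_7 < t_14 < t_6 < t_11 < t_15.
Then t_15 < t_10 extends the chain to t_10.
Then t_10 < t_12 extends the chain to t_12.
With t_12 < t_13: t_7 < t_14 < t_6 < t_11 < t_15 < t_10 < t_12 < t_13.
With t_13 < t_8: t_7 < t_14 < t_6 < t_11 < t_15 < t_10 < t_12 < t_13 < t_8.
With t_8 < t_1: t_7 < t_14 < t_6 < t_11 < t_15 < t_10 < t_12 < t_13 < t_8 < t_1.
So t_1 is larger.

t_1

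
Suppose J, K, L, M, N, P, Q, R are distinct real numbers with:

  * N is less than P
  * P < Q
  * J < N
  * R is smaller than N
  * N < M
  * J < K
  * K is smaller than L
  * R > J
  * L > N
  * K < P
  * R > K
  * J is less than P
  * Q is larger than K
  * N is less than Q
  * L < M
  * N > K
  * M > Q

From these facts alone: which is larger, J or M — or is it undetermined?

Link the given pairs in sequence: J < K; K < R; R < N; N < P; P < Q; Q < M.
Together: J < K < R < N < P < Q < M.
So M is larger.

M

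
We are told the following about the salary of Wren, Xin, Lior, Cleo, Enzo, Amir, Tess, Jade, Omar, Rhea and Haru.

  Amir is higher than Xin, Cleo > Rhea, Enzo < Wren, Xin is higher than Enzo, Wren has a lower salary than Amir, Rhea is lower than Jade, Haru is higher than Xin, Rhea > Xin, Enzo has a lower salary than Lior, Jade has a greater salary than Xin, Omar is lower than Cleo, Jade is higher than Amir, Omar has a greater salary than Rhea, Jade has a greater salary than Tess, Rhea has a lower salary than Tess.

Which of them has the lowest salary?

Chaining upward from Enzo: directly above it, Wren, Xin, Lior; then Amir, Rhea, Haru, Jade; then Omar, Tess, Cleo.
That covers every other element, and nothing is given below Enzo, so Enzo is the lowest salary.

Enzo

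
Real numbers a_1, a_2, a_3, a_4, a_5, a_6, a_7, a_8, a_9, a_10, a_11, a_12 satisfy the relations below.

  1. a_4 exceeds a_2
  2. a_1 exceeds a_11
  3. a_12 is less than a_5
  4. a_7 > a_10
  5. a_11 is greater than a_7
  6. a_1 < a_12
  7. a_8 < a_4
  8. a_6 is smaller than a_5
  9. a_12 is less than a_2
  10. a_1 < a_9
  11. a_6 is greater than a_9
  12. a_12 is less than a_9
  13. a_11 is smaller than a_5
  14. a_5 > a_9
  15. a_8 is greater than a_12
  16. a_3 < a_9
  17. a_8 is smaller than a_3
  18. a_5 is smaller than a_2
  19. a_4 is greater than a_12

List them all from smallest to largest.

Each adjacent pair is fixed by a given relation: a_10 < a_7; a_7 < a_11; a_11 < a_1; a_1 < a_12; a_12 < a_8; a_8 < a_3; a_3 < a_9; a_9 < a_6; a_6 < a_5; a_5 < a_2; a_2 < a_4. Chaining them end to end gives the full order.

a_10 < a_7 < a_11 < a_1 < a_12 < a_8 < a_3 < a_9 < a_6 < a_5 < a_2 < a_4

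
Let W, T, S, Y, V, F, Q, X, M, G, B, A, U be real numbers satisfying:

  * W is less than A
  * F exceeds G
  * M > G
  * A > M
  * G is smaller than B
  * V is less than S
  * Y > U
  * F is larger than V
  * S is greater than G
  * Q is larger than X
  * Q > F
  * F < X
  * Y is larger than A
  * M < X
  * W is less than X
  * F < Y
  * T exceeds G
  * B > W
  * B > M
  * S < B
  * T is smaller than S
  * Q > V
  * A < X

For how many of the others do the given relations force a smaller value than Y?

7

From Y the given relations immediately reach U, F, A.
From those, W, G, V, M — 7 in total.
Nothing else is reachable below Y; 7 in all.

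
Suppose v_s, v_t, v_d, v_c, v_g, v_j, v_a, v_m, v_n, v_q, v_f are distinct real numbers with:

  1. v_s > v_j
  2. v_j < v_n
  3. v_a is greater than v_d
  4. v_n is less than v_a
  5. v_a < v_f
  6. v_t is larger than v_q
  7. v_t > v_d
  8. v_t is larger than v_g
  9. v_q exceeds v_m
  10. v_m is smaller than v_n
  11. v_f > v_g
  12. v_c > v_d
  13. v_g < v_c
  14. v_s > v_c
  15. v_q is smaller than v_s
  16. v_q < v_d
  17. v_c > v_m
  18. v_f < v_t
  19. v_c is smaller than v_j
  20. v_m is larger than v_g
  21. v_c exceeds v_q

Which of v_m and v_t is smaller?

v_m < v_q and v_q < v_d give v_m < v_d.
Then v_d < v_c extends the chain to v_c.
Then v_c < v_j extends the chain to v_j.
With v_j < v_n: v_m < v_q < v_d < v_c < v_j < v_n.
Then v_n < v_a extends the chain to v_a.
With v_a < v_f: v_m < v_q < v_d < v_c < v_j < v_n < v_a < v_f.
Then v_f < v_t extends the chain to v_t.
So v_m < v_t; v_m is the smaller of the two.

v_m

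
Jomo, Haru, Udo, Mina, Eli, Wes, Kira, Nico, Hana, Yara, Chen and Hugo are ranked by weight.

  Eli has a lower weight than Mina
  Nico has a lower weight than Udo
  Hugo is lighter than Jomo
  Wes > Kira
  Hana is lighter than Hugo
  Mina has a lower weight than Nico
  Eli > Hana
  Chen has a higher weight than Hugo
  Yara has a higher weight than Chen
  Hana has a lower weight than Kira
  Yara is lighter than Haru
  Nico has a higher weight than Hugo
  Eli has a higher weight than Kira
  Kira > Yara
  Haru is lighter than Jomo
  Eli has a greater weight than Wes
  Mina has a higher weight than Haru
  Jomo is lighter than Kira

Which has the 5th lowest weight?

Chaining the given pairs: Hana < Hugo < Chen < Yara < Haru < Jomo < Kira < Wes < Eli < Mina < Nico < Udo.
Counting 5 from the smallest end gives Haru.

Haru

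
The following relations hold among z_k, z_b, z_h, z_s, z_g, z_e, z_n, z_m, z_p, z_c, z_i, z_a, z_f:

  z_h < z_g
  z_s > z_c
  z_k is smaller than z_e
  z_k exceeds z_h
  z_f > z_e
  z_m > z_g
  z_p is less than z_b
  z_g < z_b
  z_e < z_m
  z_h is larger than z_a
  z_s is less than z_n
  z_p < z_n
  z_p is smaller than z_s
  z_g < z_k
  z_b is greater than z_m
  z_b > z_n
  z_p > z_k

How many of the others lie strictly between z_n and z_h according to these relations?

4

Chaining upward from z_h reaches: z_g, z_k, z_e, z_m, z_p, z_s, z_f, z_b.
Chaining downward from z_n reaches: z_a, z_c, z_g, z_k, z_p, z_s.
Strictly between z_h and z_n are those in both lists: z_g, z_k, z_p, z_s — 4 elements.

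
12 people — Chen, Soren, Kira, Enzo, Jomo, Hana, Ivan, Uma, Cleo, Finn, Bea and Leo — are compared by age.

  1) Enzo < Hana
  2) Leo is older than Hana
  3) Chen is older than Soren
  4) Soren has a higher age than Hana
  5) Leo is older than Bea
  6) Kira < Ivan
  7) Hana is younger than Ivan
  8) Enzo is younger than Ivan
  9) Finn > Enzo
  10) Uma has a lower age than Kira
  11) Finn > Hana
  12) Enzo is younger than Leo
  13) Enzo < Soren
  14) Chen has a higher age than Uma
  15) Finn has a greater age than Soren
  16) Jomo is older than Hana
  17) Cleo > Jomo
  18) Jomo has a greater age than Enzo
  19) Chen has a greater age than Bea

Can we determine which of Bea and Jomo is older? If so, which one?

undetermined

Following every chain through Bea: above Bea we get Chen, Leo.
Jomo is not reached, and no chain runs the other way from Jomo to Bea.
So the given relations leave the order of Bea and Jomo undetermined.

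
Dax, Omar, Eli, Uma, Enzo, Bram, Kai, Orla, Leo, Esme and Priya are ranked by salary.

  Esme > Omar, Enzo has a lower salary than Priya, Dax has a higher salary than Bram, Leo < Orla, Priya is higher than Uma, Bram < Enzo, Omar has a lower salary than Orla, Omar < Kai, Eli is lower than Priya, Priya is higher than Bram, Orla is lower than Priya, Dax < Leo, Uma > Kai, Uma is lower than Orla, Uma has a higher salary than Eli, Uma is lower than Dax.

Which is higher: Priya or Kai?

Priya

Following the relations from Kai: Kai < Uma < Dax < Leo < Orla < Priya.
So Kai < Priya; Priya is the higher of the two.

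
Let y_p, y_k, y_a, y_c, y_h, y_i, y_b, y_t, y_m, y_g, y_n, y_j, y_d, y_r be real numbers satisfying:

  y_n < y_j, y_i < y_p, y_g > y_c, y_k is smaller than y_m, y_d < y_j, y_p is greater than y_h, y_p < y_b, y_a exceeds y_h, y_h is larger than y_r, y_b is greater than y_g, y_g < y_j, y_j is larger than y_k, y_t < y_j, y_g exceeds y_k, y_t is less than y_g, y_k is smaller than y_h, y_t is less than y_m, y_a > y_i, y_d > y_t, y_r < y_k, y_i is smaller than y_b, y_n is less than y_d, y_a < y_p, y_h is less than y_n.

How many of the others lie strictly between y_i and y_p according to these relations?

The relations place y_i below y_p. An element lies strictly between them when it is forced above y_i and also forced below y_p.
Above y_i: {y_a, y_b}. Below y_p: {y_r, y_k, y_h, y_a}.
Intersection: {y_a} — 1.

1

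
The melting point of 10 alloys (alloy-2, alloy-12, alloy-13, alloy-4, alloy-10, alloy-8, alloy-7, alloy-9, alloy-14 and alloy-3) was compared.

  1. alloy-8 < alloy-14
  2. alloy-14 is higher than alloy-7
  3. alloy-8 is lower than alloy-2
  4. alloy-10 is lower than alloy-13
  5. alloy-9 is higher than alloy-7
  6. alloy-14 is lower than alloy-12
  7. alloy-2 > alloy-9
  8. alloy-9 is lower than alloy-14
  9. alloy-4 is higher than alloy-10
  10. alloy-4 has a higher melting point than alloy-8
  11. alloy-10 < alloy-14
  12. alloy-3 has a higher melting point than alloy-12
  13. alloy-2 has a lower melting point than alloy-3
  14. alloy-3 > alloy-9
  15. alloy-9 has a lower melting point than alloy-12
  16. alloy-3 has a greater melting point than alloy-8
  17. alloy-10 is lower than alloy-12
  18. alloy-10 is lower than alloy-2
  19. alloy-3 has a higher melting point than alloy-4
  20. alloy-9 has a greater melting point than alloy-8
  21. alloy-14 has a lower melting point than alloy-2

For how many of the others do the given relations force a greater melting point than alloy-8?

6

From alloy-8 the given relations immediately reach alloy-4, alloy-9, alloy-14, alloy-2, alloy-3.
From those, alloy-12 — 6 in total.
No other element is forced above alloy-8 by the given relations, so the count is 6.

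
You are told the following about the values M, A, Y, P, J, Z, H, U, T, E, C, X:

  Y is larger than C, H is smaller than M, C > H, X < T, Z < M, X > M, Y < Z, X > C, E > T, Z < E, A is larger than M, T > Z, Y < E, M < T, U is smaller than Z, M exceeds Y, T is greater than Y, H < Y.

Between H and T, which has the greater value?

T

The relevant relations are H < C; C < Y; Y < Z; Z < M; M < X; X < T.
Chaining these gives H < C < Y < Z < M < X < T.
So H < T; T is the larger of the two.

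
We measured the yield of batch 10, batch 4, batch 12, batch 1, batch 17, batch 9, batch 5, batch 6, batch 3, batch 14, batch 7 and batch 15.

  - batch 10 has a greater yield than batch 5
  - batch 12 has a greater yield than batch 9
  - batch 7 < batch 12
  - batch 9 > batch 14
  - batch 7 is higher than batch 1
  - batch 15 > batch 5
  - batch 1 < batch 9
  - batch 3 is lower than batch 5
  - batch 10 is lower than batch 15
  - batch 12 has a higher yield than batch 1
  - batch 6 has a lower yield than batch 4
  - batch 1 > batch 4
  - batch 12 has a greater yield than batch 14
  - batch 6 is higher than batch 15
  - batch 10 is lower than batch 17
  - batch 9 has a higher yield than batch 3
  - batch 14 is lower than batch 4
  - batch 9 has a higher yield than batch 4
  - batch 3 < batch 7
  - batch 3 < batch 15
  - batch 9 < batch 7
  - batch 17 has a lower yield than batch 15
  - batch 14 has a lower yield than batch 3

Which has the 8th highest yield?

Chaining the given pairs: batch 14 < batch 3 < batch 5 < batch 10 < batch 17 < batch 15 < batch 6 < batch 4 < batch 1 < batch 9 < batch 7 < batch 12.
Counting 8 from the largest end gives batch 17.

batch 17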